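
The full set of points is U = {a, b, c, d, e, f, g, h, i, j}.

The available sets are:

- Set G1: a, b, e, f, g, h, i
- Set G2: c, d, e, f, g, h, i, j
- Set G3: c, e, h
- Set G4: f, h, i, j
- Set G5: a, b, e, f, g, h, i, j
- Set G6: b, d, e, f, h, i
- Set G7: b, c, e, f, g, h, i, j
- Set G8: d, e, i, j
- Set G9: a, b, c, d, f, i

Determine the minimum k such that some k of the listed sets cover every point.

G7 and G9 cover everything between them: the union {a, b, c, d, e, f, g, h, i, j} is all of U.
No single set has all 10 points (the largest, G2, has 8), so 2 is optimal.

2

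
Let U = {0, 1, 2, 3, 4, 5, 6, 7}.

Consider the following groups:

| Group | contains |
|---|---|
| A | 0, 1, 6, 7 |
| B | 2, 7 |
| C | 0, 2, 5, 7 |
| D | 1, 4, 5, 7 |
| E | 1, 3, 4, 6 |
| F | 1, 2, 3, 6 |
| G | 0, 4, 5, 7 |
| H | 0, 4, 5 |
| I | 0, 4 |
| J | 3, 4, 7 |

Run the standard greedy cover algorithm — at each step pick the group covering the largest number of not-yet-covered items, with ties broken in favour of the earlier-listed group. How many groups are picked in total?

3

Greedy: pick A (covers 4 new) → pick C (covers 2 new) → pick E (covers 2 new). Total picks: 3.
(The true minimum cover uses only 2 groups, so greedy is not optimal here.)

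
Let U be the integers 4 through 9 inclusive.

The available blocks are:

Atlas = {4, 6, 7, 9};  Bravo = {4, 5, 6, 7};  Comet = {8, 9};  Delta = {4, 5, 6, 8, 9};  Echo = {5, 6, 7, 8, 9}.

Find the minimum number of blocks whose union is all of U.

2

Bravo and Echo cover everything between them: the union {4, 5, 6, 7, 8, 9} is all of U.
No single block has all 6 points (the largest, Delta, has 5), so 2 is optimal.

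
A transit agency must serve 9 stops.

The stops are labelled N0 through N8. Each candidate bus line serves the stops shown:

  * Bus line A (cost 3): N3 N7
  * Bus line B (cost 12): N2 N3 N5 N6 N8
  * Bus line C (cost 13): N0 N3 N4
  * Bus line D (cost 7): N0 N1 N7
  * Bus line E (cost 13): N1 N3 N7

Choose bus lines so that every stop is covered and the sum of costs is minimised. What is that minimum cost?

32

B, C, D together cover every stop (B ∪ C ∪ D = {N0, N1, N2, N3, N4, N5, N6, N7, N8}); total cost 12 + 13 + 7 = 32.
The greedy pick A, B, D, C costs 35; no covering selection beats 32.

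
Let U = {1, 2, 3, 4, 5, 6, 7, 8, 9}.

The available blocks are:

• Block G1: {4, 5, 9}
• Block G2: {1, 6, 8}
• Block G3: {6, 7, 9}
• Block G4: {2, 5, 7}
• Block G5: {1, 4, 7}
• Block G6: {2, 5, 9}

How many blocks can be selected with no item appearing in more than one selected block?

G2, G6 are pairwise disjoint (G2={1,6,8}; G6={2,5,9}).
Every remaining block overlaps one of these, and no 3 of the listed blocks are pairwise disjoint, so 2 is the maximum.

2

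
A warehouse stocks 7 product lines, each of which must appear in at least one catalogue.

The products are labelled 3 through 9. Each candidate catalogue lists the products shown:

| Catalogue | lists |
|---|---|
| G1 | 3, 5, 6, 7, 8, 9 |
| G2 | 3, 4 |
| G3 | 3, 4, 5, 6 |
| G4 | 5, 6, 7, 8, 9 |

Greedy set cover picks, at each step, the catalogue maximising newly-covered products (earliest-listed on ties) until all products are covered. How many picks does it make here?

Greedy: pick G1 (covers 6 new) → pick G2 (covers 1 new). Total picks: 2.

2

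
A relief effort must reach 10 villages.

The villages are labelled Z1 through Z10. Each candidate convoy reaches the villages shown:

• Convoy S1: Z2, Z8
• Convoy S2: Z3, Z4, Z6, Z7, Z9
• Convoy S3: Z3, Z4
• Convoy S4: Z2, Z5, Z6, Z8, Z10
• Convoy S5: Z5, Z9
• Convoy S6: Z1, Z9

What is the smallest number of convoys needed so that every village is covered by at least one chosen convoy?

3

S2 and S4 and S6 together: S2 ∪ S4 ∪ S6 = {Z1, Z2, Z3, Z4, Z5, Z6, Z7, Z8, Z9, Z10} — every village is covered.
Only S6 contains Z1, so S6 is forced; the remaining 8 villages need at least 2 more convoys (each remaining convoy adds at most 5) — so at least 3 convoys are needed, and 3 is optimal.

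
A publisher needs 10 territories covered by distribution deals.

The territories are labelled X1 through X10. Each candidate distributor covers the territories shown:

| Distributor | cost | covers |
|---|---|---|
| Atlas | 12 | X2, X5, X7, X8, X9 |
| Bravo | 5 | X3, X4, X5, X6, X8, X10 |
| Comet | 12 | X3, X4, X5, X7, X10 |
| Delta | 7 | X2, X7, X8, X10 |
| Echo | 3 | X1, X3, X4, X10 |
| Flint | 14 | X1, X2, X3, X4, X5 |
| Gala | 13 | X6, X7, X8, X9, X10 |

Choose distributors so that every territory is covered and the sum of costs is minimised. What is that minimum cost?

Atlas, Bravo, Echo together cover every territory (Atlas ∪ Bravo ∪ Echo = {X1, X2, X3, X4, X5, X6, X7, X8, X9, X10}); total cost 12 + 5 + 3 = 20.
The greedy pick Echo, Bravo, Delta, Atlas costs 27; no covering selection beats 20.

20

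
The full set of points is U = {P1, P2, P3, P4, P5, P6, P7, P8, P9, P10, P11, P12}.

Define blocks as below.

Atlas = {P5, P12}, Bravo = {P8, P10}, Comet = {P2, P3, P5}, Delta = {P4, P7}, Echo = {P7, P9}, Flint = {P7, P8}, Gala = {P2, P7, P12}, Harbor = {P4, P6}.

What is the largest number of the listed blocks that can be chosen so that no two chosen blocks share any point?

4

Atlas, Bravo, Echo, Harbor are pairwise disjoint (Atlas={P5,P12}; Bravo={P8,P10}; Echo={P7,P9}; Harbor={P4,P6}).
Every remaining block overlaps one of these, and no 5 of the listed blocks are pairwise disjoint, so 4 is the maximum.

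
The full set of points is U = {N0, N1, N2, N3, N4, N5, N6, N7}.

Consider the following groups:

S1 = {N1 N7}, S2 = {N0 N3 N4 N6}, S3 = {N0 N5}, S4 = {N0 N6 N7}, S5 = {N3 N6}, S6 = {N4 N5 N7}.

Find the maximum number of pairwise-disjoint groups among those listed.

3

S1, S3, S5 are pairwise disjoint (S1={N1,N7}; S3={N0,N5}; S5={N3,N6}).
Every remaining group overlaps one of these, and no 4 of the listed groups are pairwise disjoint, so 3 is the maximum.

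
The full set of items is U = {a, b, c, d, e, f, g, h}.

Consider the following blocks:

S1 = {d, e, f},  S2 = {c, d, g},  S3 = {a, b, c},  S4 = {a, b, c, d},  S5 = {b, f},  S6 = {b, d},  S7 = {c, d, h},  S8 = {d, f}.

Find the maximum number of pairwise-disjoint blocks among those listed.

S5, S7 are pairwise disjoint (S5={b,f}; S7={c,d,h}).
Every remaining block overlaps one of these, and no 3 of the listed blocks are pairwise disjoint, so 2 is the maximum.

2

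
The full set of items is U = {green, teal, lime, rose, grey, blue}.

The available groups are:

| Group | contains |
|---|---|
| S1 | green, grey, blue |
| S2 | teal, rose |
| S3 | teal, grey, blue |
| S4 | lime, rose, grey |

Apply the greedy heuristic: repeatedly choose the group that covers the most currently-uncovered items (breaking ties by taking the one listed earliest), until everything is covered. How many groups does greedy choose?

3

Greedy: pick S1 (covers 3 new) → pick S2 (covers 2 new) → pick S4 (covers 1 new). Total picks: 3.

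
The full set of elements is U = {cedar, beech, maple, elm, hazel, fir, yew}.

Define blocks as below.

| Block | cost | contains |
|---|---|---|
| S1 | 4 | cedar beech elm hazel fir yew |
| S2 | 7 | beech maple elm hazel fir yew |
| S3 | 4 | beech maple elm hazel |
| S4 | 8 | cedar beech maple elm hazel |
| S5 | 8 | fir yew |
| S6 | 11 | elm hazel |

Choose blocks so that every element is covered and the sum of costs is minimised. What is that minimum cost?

8

S1, S3 together cover every element (S1 ∪ S3 = {cedar, beech, maple, elm, hazel, fir, yew}); total cost 4 + 4 = 8.
No covering selection has total cost below 8.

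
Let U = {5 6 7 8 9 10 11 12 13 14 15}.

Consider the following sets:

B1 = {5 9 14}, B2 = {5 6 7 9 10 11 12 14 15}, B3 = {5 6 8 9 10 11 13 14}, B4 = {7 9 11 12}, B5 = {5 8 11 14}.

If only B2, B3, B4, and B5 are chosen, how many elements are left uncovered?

0

Union of B2, B3, B4, B5 = {5, 6, 7, 8, 9, 10, 11, 12, 13, 14, 15} — that's every element, so 0 are uncovered.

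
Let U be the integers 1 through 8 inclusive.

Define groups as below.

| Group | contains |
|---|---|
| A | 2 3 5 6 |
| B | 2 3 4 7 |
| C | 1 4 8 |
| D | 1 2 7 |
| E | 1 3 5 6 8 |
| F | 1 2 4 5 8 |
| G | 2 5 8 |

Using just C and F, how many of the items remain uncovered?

3

Union of C, F = {1, 2, 4, 5, 8}.
Not covered: 3, 6, 7 — 3 items.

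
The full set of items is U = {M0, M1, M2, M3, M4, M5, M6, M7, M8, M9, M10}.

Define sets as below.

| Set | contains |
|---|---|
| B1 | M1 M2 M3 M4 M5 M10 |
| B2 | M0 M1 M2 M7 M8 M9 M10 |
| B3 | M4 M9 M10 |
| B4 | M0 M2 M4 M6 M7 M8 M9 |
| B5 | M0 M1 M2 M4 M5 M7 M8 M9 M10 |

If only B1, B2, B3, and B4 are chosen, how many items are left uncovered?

Union of B1, B2, B3, B4 = {M0, M1, M2, M3, M4, M5, M6, M7, M8, M9, M10} — that's every item, so 0 are uncovered.

0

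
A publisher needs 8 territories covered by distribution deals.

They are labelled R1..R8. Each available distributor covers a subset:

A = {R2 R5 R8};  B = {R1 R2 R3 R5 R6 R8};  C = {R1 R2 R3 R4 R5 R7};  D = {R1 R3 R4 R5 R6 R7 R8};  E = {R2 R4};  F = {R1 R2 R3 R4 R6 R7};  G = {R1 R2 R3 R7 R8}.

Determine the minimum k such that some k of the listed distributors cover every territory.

2

Take {A, F}. Their union is {R1, R2, R3, R4, R5, R6, R7, R8}, which is all 8 territories.
No single distributor has all 8 territories (the largest, D, has 7), so 2 is optimal.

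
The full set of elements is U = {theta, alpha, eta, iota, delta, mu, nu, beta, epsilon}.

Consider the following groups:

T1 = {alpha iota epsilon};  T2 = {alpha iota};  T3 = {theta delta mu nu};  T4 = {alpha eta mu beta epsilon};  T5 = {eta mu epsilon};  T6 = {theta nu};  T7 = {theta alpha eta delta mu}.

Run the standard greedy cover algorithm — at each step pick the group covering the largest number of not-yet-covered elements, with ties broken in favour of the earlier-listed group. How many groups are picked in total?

3

Greedy: pick T4 (covers 5 new) → pick T3 (covers 3 new) → pick T1 (covers 1 new). Total picks: 3.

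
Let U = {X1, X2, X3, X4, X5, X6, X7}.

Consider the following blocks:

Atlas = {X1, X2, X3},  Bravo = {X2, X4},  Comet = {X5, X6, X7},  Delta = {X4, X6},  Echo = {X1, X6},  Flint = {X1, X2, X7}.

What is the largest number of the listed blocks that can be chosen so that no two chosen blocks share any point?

2

Atlas, Comet are pairwise disjoint (Atlas={X1,X2,X3}; Comet={X5,X6,X7}).
Every remaining block overlaps one of these, and no 3 of the listed blocks are pairwise disjoint, so 2 is the maximum.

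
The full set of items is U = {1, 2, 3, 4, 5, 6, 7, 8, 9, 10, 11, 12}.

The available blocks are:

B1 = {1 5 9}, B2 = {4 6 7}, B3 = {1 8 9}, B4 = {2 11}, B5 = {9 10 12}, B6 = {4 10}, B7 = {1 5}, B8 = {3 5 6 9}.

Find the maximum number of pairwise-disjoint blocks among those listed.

B2, B4, B5, B7 are pairwise disjoint (B2={4,6,7}; B4={2,11}; B5={9,10,12}; B7={1,5}).
Every remaining block overlaps one of these, and no 5 of the listed blocks are pairwise disjoint, so 4 is the maximum.

4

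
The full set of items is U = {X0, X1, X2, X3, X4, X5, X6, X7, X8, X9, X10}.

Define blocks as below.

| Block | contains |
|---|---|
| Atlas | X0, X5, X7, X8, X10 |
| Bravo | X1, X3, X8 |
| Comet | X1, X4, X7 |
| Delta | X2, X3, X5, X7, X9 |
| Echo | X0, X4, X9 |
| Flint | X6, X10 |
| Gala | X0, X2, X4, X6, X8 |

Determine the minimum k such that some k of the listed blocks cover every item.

Atlas and Bravo and Delta and Gala together: Atlas ∪ Bravo ∪ Delta ∪ Gala = {X0, X1, X2, X3, X4, X5, X6, X7, X8, X9, X10} — every item is covered.
No 3 of the 7 blocks cover everything (all 35 combinations miss at least one item), so 4 is optimal.

4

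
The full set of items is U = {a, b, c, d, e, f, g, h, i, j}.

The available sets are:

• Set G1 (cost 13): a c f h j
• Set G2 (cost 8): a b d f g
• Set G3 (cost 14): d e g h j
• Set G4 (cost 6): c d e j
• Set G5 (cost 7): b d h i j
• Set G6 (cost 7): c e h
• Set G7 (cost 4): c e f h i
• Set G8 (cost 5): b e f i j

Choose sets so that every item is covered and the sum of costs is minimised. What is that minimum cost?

17

G2, G7, G8 together cover every item (G2 ∪ G7 ∪ G8 = {a, b, c, d, e, f, g, h, i, j}); total cost 8 + 4 + 5 = 17.
No covering selection has total cost below 17.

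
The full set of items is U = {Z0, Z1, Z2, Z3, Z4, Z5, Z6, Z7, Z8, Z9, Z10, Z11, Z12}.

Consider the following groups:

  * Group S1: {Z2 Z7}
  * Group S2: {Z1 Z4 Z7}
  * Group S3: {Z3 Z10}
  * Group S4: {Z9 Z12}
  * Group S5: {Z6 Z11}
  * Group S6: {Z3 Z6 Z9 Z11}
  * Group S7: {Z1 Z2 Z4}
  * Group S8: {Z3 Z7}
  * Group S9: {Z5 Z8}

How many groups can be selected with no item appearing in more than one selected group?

S1, S3, S4, S5, S9 are pairwise disjoint (S1={Z2,Z7}; S3={Z3,Z10}; S4={Z9,Z12}; S5={Z6,Z11}; S9={Z5,Z8}).
Every remaining group overlaps one of these, and no 6 of the listed groups are pairwise disjoint, so 5 is the maximum.

5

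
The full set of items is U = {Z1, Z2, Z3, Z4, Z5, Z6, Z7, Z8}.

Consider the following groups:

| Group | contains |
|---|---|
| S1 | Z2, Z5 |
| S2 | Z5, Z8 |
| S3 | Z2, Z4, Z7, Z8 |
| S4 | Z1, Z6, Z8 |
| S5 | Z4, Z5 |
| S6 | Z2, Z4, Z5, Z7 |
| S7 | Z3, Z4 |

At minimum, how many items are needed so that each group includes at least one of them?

The 3 items {Z4, Z5, Z6} hit every group.
The groups S1, S4, S7 are pairwise disjoint, so any hitting set needs a separate item for each — at least 3. Hence 3 is optimal.

3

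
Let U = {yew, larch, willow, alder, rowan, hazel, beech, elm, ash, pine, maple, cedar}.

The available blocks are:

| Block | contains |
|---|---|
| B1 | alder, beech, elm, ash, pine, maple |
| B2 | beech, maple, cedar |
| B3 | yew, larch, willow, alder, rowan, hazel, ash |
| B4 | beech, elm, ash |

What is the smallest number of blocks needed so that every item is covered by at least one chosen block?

3

Take {B1, B2, B3}. Their union is {yew, larch, willow, alder, rowan, hazel, beech, elm, ash, pine, maple, cedar}, which is all 12 items.
Only B3 contains yew, so B3 is forced; the remaining 5 items need at least 2 more blocks (each remaining block adds at most 4) — so at least 3 blocks are needed, and 3 is optimal.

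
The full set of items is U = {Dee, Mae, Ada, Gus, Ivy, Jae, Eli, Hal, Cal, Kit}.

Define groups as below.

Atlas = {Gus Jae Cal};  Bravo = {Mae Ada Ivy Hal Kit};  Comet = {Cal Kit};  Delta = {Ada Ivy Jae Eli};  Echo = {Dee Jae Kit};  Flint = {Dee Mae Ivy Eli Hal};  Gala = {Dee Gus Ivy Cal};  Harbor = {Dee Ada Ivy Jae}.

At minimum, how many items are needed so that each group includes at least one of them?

3

H = {Ivy, Cal, Kit} meets every group (each contains at least one member of H), and |H| = 3.
No choice of 2 items meets every group, so 3 is the minimum.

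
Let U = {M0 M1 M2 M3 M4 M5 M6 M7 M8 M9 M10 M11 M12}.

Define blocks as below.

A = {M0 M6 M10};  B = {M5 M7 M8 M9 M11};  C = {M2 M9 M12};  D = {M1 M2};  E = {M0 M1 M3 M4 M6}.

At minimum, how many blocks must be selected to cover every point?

A, B, C, and E cover everything between them: the union {M0, M1, M2, M3, M4, M5, M6, M7, M8, M9, M10, M11, M12} is all of U.
No 3 of the 5 blocks cover everything (all 10 combinations miss at least one point), so 4 is optimal.

4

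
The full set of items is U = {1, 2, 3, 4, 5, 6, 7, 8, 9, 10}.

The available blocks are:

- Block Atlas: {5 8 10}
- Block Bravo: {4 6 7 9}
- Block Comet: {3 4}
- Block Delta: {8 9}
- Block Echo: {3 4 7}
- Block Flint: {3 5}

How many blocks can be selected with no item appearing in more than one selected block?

Atlas, Echo are pairwise disjoint (Atlas={5,8,10}; Echo={3,4,7}).
Every remaining block overlaps one of these, and no 3 of the listed blocks are pairwise disjoint, so 2 is the maximum.

2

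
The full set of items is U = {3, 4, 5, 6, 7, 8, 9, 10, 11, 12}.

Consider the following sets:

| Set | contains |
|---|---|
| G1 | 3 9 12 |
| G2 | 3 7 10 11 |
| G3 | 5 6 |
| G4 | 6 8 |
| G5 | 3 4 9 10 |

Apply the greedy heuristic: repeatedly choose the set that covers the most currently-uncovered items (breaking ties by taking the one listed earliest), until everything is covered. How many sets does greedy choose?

Greedy: pick G2 (covers 4 new) → pick G1 (covers 2 new) → pick G3 (covers 2 new) → pick G4 (covers 1 new) → pick G5 (covers 1 new). Total picks: 5.

5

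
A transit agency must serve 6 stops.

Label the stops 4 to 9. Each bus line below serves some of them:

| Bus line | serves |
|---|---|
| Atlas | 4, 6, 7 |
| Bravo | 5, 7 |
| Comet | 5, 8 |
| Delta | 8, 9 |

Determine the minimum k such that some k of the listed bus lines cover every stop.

3

Atlas and Bravo and Delta together: Atlas ∪ Bravo ∪ Delta = {4, 5, 6, 7, 8, 9} — every stop is covered.
Only Atlas contains 4, so Atlas is forced; the remaining 3 stops need at least 2 more bus lines (each remaining bus line adds at most 2) — so at least 3 bus lines are needed, and 3 is optimal.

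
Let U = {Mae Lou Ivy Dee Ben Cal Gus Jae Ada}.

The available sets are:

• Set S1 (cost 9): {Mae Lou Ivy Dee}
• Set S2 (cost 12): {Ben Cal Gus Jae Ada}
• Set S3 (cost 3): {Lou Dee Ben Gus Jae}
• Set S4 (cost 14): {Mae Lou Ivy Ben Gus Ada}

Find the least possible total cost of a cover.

21

S1, S2 together cover every element (S1 ∪ S2 = {Mae, Lou, Ivy, Dee, Ben, Cal, Gus, Jae, Ada}); total cost 9 + 12 = 21.
The greedy pick S3, S1, S2 costs 24; no covering selection beats 21.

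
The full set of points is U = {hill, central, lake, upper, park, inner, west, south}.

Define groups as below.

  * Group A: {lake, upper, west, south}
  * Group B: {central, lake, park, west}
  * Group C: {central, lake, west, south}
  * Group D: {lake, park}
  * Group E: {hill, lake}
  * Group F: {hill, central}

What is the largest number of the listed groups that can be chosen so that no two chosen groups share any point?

2

A, F are pairwise disjoint (A={lake,upper,west,south}; F={hill,central}).
Every remaining group overlaps one of these, and no 3 of the listed groups are pairwise disjoint, so 2 is the maximum.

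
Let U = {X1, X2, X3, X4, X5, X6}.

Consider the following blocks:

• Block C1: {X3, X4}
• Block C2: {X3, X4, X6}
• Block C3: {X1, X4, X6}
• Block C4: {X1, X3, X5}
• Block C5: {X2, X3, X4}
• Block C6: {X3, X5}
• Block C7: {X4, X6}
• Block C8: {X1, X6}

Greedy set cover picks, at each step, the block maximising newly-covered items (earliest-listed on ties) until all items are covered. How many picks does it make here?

3

Greedy: pick C2 (covers 3 new) → pick C4 (covers 2 new) → pick C5 (covers 1 new). Total picks: 3.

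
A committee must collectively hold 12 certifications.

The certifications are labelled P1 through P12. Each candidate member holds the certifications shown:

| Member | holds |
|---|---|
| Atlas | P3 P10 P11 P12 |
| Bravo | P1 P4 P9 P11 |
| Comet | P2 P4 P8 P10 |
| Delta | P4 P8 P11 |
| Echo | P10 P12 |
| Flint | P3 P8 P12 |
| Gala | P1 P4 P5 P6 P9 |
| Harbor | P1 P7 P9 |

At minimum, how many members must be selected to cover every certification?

4

Atlas and Comet and Gala and Harbor together: Atlas ∪ Comet ∪ Gala ∪ Harbor = {P1, P2, P3, P4, P5, P6, P7, P8, P9, P10, P11, P12} — every certification is covered.
Only Harbor contains P7, so Harbor is forced; the remaining 9 certifications need at least 3 more members (each remaining member adds at most 4) — so at least 4 members are needed, and 4 is optimal.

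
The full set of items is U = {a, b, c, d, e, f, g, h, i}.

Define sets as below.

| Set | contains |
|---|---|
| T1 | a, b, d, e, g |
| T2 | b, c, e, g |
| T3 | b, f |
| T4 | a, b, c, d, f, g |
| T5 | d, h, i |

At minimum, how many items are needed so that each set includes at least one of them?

Take T = {b, i}. Each listed set contains at least one of these, so T is a hitting set of size 2.
The sets T2, T5 are pairwise disjoint, so any hitting set needs a separate item for each — at least 2. Hence 2 is optimal.

2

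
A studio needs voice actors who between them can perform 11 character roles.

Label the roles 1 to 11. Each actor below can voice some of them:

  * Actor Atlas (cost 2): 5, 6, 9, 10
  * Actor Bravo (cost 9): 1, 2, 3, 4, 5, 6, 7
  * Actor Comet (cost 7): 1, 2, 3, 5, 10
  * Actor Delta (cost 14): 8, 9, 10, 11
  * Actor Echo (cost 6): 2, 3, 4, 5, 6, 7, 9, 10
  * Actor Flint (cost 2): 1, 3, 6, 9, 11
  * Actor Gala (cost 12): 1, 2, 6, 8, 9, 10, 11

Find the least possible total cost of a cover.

18

Echo, Gala together cover every role (Echo ∪ Gala = {1, 2, 3, 4, 5, 6, 7, 8, 9, 10, 11}); total cost 6 + 12 = 18.
The greedy pick Flint, Atlas, Echo, Gala costs 22; no covering selection beats 18.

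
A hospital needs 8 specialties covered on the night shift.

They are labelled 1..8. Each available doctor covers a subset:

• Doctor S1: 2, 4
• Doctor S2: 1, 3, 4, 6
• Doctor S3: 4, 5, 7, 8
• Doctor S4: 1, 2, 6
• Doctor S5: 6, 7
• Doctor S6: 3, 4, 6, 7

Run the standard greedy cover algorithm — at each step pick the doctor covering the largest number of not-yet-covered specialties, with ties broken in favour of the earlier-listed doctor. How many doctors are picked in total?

Greedy: pick S2 (covers 4 new) → pick S3 (covers 3 new) → pick S1 (covers 1 new). Total picks: 3.

3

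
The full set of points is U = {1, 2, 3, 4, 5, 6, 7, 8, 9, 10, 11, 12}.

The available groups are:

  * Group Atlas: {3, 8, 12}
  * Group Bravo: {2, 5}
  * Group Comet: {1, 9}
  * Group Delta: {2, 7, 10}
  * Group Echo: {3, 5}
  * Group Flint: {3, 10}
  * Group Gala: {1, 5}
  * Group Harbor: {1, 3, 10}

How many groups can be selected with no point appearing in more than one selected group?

Comet, Delta, Echo are pairwise disjoint (Comet={1,9}; Delta={2,7,10}; Echo={3,5}).
Every remaining group overlaps one of these, and no 4 of the listed groups are pairwise disjoint, so 3 is the maximum.

3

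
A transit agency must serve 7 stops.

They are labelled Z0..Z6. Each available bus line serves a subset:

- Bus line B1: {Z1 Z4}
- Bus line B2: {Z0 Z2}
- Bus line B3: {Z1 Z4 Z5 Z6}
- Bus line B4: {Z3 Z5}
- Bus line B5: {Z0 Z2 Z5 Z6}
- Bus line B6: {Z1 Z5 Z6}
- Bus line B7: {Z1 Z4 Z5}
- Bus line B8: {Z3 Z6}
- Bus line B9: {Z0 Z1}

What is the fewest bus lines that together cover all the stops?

3

B3 and B5 and B8 together: B3 ∪ B5 ∪ B8 = {Z0, Z1, Z2, Z3, Z4, Z5, Z6} — every stop is covered.
No 2 of the 9 bus lines cover everything (all 36 combinations miss at least one stop), so 3 is optimal.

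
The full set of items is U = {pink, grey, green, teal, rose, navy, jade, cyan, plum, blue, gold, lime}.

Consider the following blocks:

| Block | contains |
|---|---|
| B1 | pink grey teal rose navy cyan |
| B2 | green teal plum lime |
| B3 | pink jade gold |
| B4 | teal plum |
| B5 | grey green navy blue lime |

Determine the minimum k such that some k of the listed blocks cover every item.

Take {B1, B3, B4, B5}. Their union is {pink, grey, green, teal, rose, navy, jade, cyan, plum, blue, gold, lime}, which is all 12 items.
No 3 of the 5 blocks cover everything (all 10 combinations miss at least one item), so 4 is optimal.

4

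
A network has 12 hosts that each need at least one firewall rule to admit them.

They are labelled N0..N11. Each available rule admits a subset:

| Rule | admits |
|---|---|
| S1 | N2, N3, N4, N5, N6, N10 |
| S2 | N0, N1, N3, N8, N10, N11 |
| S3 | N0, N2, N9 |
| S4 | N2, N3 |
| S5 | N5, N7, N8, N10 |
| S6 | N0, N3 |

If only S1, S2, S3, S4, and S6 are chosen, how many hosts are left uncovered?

1

Union of S1, S2, S3, S4, S6 = {N0, N1, N2, N3, N4, N5, N6, N8, N9, N10, N11}.
Not covered: N7 — 1 host.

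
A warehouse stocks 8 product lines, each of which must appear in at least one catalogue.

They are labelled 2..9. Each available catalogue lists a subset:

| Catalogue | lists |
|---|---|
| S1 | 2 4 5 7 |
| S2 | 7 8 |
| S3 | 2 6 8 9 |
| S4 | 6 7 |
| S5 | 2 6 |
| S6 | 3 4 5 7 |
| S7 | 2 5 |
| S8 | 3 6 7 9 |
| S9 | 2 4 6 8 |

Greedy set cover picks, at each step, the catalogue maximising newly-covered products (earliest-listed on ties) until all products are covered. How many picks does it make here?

3

Greedy: pick S1 (covers 4 new) → pick S3 (covers 3 new) → pick S6 (covers 1 new). Total picks: 3.
(The true minimum cover uses only 2 catalogues, so greedy is not optimal here.)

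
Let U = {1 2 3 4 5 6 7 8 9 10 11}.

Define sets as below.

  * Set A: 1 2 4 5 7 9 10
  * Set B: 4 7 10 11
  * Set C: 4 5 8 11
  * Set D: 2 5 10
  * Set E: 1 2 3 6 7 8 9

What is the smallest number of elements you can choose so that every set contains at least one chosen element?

2

H = {8, 10} meets every set (each contains at least one member of H), and |H| = 2.
No single element lies in every set, so at least 2 are needed and 2 is optimal.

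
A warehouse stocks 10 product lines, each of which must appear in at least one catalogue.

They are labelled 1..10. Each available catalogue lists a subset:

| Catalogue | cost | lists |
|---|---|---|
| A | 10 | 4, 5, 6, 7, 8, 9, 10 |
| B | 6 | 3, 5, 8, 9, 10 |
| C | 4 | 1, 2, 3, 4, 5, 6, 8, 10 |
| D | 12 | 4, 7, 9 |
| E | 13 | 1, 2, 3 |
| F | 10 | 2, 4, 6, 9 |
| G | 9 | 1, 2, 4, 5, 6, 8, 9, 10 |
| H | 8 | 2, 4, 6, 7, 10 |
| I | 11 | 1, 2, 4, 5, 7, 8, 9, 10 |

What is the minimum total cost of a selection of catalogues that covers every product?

A, C together cover every product (A ∪ C = {1, 2, 3, 4, 5, 6, 7, 8, 9, 10}); total cost 10 + 4 = 14.
No covering selection has total cost below 14.

14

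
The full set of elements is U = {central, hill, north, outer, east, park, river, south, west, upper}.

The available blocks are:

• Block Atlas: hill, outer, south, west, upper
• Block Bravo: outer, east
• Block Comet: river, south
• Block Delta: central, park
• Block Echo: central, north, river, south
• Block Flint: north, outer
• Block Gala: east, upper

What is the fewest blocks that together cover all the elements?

4

Take {Atlas, Delta, Echo, Gala}. Their union is {central, hill, north, outer, east, park, river, south, west, upper}, which is all 10 elements.
No 3 of the 7 blocks cover everything (all 35 combinations miss at least one element), so 4 is optimal.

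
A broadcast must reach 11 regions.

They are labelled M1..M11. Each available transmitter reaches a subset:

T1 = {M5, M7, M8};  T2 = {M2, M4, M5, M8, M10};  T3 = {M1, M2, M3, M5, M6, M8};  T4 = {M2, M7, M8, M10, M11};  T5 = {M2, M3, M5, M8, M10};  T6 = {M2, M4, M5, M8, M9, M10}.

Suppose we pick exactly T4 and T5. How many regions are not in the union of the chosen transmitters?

Union of T4, T5 = {M2, M3, M5, M7, M8, M10, M11}.
Not covered: M1, M4, M6, M9 — 4 regions.

4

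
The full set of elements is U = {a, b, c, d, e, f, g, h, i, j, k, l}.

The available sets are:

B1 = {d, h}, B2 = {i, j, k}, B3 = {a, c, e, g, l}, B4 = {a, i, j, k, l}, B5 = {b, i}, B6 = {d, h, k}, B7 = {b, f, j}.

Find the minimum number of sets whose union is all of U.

Take {B1, B2, B3, B7}. Their union is {a, b, c, d, e, f, g, h, i, j, k, l}, which is all 12 elements.
Only B3 contains c, so B3 is forced; the remaining 7 elements need at least 3 more sets (each remaining set adds at most 3) — so at least 4 sets are needed, and 4 is optimal.

4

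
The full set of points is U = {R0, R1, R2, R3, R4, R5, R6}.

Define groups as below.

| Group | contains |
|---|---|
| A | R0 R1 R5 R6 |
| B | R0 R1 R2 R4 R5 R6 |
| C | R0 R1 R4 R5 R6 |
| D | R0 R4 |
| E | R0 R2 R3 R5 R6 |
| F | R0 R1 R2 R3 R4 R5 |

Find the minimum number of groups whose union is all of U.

B and F cover everything between them: the union {R0, R1, R2, R3, R4, R5, R6} is all of U.
No single group has all 7 points (the largest, B, has 6), so 2 is optimal.

2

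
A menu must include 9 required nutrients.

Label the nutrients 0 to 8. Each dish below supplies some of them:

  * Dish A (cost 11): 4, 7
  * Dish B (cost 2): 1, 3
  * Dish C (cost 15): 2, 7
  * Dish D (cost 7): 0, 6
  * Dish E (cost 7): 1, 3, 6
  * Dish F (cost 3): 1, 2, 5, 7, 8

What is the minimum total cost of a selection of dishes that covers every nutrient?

A, B, D, F together cover every nutrient (A ∪ B ∪ D ∪ F = {0, 1, 2, 3, 4, 5, 6, 7, 8}); total cost 11 + 2 + 7 + 3 = 23.
No covering selection has total cost below 23.

23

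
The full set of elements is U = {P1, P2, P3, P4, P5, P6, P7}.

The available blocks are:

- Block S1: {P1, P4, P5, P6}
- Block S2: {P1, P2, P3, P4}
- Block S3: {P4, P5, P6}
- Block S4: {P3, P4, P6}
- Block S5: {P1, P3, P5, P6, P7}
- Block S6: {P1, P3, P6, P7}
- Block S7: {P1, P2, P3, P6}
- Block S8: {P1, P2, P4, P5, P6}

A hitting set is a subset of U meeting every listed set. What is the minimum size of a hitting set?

2

H = {P1, P6} meets every block (each contains at least one member of H), and |H| = 2.
No single element lies in every block, so at least 2 are needed and 2 is optimal.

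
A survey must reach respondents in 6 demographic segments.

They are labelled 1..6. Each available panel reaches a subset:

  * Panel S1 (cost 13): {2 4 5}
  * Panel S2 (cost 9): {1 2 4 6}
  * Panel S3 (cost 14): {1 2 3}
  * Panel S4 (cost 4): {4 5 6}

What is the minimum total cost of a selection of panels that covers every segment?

S3, S4 together cover every segment (S3 ∪ S4 = {1, 2, 3, 4, 5, 6}); total cost 14 + 4 = 18.
The greedy pick S4, S2, S3 costs 27; no covering selection beats 18.

18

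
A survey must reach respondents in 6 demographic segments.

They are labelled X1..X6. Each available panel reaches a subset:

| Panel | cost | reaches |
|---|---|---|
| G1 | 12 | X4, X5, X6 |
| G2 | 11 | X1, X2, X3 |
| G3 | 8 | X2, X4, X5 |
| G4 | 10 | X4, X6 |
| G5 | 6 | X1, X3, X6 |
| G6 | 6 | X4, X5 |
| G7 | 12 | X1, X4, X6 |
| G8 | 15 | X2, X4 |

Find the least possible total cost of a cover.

G3, G5 together cover every segment (G3 ∪ G5 = {X1, X2, X3, X4, X5, X6}); total cost 8 + 6 = 14.
No covering selection has total cost below 14.

14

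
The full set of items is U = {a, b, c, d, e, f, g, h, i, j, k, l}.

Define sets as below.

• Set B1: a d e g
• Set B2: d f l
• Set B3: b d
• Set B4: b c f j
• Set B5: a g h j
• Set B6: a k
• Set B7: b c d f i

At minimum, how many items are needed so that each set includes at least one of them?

Take T = {a, d, j}. Each listed set contains at least one of these, so T is a hitting set of size 3.
No choice of 2 items meets every set, so 3 is the minimum.

3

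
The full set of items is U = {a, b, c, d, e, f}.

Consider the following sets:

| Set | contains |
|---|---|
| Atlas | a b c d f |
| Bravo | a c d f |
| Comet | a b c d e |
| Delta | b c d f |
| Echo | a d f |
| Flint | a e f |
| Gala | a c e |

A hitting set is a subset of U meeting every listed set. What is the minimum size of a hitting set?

Take H = {a, b}. Each listed set contains at least one of these, so H is a hitting set of size 2.
No single item lies in every set, so at least 2 are needed and 2 is optimal.

2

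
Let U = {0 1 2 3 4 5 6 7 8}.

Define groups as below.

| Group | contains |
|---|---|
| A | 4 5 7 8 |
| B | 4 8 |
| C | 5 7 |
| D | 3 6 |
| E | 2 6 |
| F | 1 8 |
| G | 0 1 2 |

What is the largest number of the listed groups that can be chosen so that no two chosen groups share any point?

B, C, D, G are pairwise disjoint (B={4,8}; C={5,7}; D={3,6}; G={0,1,2}).
Every remaining group overlaps one of these, and no 5 of the listed groups are pairwise disjoint, so 4 is the maximum.

4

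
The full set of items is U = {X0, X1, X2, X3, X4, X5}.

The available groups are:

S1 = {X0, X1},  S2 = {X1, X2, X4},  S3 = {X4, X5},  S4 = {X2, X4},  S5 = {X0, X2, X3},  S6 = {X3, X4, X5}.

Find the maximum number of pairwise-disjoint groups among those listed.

2

S3, S5 are pairwise disjoint (S3={X4,X5}; S5={X0,X2,X3}).
Every remaining group overlaps one of these, and no 3 of the listed groups are pairwise disjoint, so 2 is the maximum.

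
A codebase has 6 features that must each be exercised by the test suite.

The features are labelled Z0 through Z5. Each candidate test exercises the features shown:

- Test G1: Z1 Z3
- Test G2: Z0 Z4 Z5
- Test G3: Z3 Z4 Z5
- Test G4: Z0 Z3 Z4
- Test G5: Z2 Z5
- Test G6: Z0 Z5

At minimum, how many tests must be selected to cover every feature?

G1 and G4 and G5 together: G1 ∪ G4 ∪ G5 = {Z0, Z1, Z2, Z3, Z4, Z5} — every feature is covered.
Only G1 contains Z1, so G1 is forced; the remaining 4 features need at least 2 more tests (each remaining test adds at most 3) — so at least 3 tests are needed, and 3 is optimal.

3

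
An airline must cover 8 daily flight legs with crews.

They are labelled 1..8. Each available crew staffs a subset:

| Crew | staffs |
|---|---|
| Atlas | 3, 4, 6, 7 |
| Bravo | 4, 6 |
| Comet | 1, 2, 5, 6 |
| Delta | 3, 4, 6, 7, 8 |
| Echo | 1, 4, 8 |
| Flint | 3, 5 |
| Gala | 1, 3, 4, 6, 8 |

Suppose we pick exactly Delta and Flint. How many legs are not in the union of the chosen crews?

Union of Delta, Flint = {3, 4, 5, 6, 7, 8}.
Not covered: 1, 2 — 2 legs.

2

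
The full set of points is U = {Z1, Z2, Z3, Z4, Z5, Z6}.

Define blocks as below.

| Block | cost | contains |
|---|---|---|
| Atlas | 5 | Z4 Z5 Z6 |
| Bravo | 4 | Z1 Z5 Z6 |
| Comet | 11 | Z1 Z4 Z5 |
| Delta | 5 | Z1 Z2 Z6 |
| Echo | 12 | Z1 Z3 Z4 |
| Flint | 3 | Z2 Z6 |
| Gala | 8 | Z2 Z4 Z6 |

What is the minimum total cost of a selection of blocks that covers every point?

Bravo, Echo, Flint together cover every point (Bravo ∪ Echo ∪ Flint = {Z1, Z2, Z3, Z4, Z5, Z6}); total cost 4 + 12 + 3 = 19.
The greedy pick Bravo, Flint, Atlas, Echo costs 24; no covering selection beats 19.

19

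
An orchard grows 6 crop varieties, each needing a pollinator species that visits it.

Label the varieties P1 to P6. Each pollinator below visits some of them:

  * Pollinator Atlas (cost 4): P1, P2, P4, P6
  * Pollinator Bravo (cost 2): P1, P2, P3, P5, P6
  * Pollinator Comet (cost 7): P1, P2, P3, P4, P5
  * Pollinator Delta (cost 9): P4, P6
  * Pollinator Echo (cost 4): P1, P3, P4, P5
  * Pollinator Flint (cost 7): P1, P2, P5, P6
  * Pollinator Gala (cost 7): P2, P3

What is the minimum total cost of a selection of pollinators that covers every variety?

6

Bravo, Echo together cover every variety (Bravo ∪ Echo = {P1, P2, P3, P4, P5, P6}); total cost 2 + 4 = 6.
No covering selection has total cost below 6.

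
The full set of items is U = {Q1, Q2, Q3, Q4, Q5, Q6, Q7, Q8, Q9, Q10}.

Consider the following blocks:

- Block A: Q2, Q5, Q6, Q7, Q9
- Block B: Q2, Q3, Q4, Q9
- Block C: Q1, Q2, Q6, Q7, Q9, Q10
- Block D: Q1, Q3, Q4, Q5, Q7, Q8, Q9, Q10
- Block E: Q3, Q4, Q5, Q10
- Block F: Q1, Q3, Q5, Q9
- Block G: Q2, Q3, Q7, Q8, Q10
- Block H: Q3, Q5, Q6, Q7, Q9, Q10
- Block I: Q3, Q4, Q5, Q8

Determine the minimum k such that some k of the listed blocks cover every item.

2

C and D together: C ∪ D = {Q1, Q2, Q3, Q4, Q5, Q6, Q7, Q8, Q9, Q10} — every item is covered.
No single block has all 10 items (the largest, D, has 8), so 2 is optimal.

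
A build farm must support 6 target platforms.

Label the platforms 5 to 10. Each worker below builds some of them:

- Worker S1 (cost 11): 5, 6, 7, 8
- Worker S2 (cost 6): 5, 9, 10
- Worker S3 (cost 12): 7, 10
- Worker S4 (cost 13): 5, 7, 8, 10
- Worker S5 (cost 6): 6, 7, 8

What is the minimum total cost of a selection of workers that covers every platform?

12

S2, S5 together cover every platform (S2 ∪ S5 = {5, 6, 7, 8, 9, 10}); total cost 6 + 6 = 12.
No covering selection has total cost below 12.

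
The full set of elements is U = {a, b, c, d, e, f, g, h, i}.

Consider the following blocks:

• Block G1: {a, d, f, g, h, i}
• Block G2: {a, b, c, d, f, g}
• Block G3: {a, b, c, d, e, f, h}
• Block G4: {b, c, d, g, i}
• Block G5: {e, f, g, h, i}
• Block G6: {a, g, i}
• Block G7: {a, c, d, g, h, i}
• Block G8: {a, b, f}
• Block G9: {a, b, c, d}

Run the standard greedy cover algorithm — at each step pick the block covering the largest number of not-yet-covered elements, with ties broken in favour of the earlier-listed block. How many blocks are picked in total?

Greedy: pick G3 (covers 7 new) → pick G1 (covers 2 new). Total picks: 2.

2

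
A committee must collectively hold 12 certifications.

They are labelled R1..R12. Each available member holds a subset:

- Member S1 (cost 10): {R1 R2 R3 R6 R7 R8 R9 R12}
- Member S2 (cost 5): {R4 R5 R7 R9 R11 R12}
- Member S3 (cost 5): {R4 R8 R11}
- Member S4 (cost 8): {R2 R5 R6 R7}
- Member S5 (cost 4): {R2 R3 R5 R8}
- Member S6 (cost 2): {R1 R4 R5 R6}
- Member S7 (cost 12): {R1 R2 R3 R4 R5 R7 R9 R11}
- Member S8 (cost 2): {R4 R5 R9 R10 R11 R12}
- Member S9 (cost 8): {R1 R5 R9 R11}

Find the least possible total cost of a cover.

S1, S8 together cover every certification (S1 ∪ S8 = {R1, R2, R3, R4, R5, R6, R7, R8, R9, R10, R11, R12}); total cost 10 + 2 = 12.
The greedy pick S8, S6, S5, S2 costs 13; no covering selection beats 12.

12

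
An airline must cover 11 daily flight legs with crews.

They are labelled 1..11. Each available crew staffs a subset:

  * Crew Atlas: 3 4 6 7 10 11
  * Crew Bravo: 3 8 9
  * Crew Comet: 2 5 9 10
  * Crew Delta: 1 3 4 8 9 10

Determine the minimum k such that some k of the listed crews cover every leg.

Take {Atlas, Comet, Delta}. Their union is {1, 2, 3, 4, 5, 6, 7, 8, 9, 10, 11}, which is all 11 legs.
Only Delta contains 1, so Delta is forced; the remaining 5 legs need at least 2 more crews (each remaining crew adds at most 3) — so at least 3 crews are needed, and 3 is optimal.

3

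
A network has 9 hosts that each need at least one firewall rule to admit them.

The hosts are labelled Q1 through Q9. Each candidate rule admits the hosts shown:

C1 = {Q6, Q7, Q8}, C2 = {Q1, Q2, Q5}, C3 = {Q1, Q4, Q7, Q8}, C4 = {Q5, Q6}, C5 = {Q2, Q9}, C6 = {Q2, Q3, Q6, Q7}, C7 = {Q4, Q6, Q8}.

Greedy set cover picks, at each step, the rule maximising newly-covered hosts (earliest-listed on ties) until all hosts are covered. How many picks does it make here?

4

Greedy: pick C3 (covers 4 new) → pick C6 (covers 3 new) → pick C2 (covers 1 new) → pick C5 (covers 1 new). Total picks: 4.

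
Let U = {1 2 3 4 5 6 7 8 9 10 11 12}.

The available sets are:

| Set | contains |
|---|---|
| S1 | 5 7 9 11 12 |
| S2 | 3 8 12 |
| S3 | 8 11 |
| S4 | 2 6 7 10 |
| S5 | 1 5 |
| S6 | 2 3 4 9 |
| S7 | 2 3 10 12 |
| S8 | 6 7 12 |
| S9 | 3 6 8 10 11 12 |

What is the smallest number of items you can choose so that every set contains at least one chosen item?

4

The 4 items {3, 5, 6, 8} hit every set.
The sets S3, S5, S6, S8 are pairwise disjoint, so any hitting set needs a separate item for each — at least 4. Hence 4 is optimal.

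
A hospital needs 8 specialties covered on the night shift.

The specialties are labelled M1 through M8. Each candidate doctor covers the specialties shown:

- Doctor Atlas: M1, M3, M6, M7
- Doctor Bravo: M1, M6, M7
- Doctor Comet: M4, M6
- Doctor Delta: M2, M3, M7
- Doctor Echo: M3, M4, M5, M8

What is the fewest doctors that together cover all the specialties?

Take {Atlas, Delta, Echo}. Their union is {M1, M2, M3, M4, M5, M6, M7, M8}, which is all 8 specialties.
Only Delta contains M2, so Delta is forced; the remaining 5 specialties need at least 2 more doctors (each remaining doctor adds at most 3) — so at least 3 doctors are needed, and 3 is optimal.

3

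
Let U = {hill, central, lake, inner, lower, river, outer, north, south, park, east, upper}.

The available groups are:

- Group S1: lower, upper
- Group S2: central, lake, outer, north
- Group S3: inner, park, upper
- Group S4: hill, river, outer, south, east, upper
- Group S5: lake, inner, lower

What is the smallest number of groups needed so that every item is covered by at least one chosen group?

4

S2 and S3 and S4 and S5 together: S2 ∪ S3 ∪ S4 ∪ S5 = {hill, central, lake, inner, lower, river, outer, north, south, park, east, upper} — every item is covered.
No 3 of the 5 groups cover everything (all 10 combinations miss at least one item), so 4 is optimal.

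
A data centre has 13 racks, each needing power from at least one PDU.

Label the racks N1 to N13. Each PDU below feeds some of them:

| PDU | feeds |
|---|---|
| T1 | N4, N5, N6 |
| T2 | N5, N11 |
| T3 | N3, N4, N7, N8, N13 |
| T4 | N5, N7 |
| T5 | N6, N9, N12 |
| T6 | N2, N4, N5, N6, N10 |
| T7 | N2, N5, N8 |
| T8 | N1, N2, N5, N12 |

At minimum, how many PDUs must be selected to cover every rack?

T2 and T3 and T5 and T6 and T8 together: T2 ∪ T3 ∪ T5 ∪ T6 ∪ T8 = {N1, N2, N3, N4, N5, N6, N7, N8, N9, N10, N11, N12, N13} — every rack is covered.
No 4 of the 8 PDUs cover everything (all 70 combinations miss at least one rack), so 5 is optimal.

5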